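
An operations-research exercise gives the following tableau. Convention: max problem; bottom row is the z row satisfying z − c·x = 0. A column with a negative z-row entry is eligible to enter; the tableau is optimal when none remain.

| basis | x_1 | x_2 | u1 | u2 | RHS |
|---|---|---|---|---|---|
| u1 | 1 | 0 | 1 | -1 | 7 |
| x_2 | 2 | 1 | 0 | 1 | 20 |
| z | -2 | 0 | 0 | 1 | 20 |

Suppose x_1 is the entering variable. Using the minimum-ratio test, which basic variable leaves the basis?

u1

Column x_1 entries and ratios — u1: 7/1 = 7; x_2: 20/2 = 10.
Smallest ratio is 7 in the row of u1, so u1 leaves.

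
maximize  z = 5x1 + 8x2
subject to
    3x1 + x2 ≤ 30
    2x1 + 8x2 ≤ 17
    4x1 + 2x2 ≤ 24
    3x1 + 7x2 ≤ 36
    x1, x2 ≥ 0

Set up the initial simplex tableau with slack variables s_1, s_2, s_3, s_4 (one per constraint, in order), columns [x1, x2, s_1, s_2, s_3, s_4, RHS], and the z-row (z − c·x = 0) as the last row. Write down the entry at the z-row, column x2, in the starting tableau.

-8

The z-row carries the negated objective coefficients: the x2 entry is -8.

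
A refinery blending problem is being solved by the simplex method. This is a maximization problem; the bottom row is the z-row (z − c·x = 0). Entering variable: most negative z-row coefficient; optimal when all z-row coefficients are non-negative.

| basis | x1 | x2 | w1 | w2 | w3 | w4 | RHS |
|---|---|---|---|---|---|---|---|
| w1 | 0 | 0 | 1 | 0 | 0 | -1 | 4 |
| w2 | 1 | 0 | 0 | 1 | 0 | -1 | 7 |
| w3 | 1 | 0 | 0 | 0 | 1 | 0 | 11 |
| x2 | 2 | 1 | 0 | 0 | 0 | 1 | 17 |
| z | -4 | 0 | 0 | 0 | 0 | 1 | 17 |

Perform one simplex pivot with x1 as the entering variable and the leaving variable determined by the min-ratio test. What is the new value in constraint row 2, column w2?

Ratio test on column x1 — row 1: entry 0 ≤ 0; row 2: 7/1 = 7; row 3: 11/1 = 11; row 4: 17/2 = 17/2. Minimum is 7 at row 2 (w2 leaves); pivot element 1.
Divide row 2 by 1; eliminate column x1 from the other rows.
In the new row 2, the w2 entry is the old entry divided by the pivot: 1/1 = 1.

1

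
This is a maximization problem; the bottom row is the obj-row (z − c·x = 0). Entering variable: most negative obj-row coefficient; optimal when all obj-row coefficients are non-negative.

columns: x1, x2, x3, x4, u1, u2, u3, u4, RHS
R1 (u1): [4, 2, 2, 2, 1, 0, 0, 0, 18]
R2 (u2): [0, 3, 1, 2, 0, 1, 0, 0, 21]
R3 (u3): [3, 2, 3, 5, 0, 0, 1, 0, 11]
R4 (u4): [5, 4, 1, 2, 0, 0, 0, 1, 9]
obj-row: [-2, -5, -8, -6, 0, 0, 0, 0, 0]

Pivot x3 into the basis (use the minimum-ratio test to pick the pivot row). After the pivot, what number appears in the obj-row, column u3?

Ratio test on column x3 — row 1: 18/2 = 9; row 2: 21/1 = 21; row 3: 11/3 = 11/3; row 4: 9/1 = 9. Minimum is 11/3 at row 3 (u3 leaves); pivot element 3.
Divide row 3 by 3; eliminate column x3 from the other rows.
obj-row update in column u3: 0 − (-8)·(1/3) = 8/3.

8/3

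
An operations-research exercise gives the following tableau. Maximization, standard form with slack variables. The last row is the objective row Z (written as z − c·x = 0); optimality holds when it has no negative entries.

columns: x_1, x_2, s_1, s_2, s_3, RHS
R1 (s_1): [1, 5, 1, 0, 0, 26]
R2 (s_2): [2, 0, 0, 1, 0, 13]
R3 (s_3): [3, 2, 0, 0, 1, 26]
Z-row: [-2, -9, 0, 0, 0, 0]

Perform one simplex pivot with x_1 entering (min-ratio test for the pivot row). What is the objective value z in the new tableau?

13

Ratio test on column x_1 — row 1: 26/1 = 26; row 2: 13/2 = 13/2; row 3: 26/3 = 26/3. Minimum is 13/2 at row 2 (s_2 leaves); pivot element 2.
Pivot on row 2; the Z-row RHS becomes 0 − (-2)·(13/2) = 13.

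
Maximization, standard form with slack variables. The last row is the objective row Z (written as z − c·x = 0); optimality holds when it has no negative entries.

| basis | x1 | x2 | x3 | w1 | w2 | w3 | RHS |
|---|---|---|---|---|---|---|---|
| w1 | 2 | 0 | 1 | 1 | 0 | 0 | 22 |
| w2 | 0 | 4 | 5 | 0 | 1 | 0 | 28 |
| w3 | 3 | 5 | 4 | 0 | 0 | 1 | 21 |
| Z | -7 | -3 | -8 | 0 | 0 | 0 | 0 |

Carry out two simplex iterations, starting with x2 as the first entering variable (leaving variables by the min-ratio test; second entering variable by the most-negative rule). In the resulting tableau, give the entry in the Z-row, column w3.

2

Ratio test on column x2 — row 1: entry 0 ≤ 0; row 2: 28/4 = 7; row 3: 21/5 = 21/5. Minimum is 21/5 at row 3 (w3 leaves); pivot element 5.
Divide row 3 by 5; eliminate column x2 from the other rows.
Second iteration: most negative Z-row entry is -28/5 in column x3, so x3 enters.
Ratio test on column x3 — row 1: 22/1 = 22; row 2: (56/5)/(9/5) = 56/9; row 3: (21/5)/(4/5) = 21/4. Minimum is 21/4 at row 3 (x2 leaves); pivot element 4/5.
Divide row 3 by 4/5; eliminate column x3 from the other rows.
After both pivots, the entry at the Z-row, column w3 is 2.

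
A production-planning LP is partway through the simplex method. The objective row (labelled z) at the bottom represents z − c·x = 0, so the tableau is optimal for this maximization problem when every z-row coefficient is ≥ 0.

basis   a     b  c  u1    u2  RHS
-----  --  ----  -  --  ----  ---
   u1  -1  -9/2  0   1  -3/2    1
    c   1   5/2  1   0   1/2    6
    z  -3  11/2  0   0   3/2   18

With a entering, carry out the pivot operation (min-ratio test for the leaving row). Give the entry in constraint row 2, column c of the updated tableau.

1

Ratio test on column a — row 1: entry -1 ≤ 0; row 2: 6/1 = 6. Minimum is 6 at row 2 (c leaves); pivot element 1.
Divide row 2 by 1; eliminate column a from the other rows.
In the new row 2, the c entry is the old entry divided by the pivot: 1/1 = 1.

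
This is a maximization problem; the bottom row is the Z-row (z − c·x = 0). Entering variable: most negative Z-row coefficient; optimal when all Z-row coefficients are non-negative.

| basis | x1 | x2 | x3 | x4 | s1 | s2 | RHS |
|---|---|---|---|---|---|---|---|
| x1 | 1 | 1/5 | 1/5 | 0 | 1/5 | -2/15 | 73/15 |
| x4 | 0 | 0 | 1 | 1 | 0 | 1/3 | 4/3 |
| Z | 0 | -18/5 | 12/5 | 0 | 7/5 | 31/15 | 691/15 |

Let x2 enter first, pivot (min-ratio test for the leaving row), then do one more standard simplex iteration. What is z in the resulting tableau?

135

Ratio test on column x2 — row 1: (73/15)/(1/5) = 73/3; row 2: entry 0 ≤ 0. Minimum is 73/3 at row 1 (x1 leaves); pivot element 1/5.
Pivot on row 1; the Z-row RHS becomes 691/15 − (-18/5)·(73/3) = 401/3.
Next entering variable (most negative Z-row entry -1/3): s2.
Ratio test on column s2 — row 1: entry -2/3 ≤ 0; row 2: (4/3)/(1/3) = 4. Minimum is 4 at row 2 (x4 leaves); pivot element 1/3.
After the second pivot the Z-row RHS is 401/3 − (-1/3)·4 = 135.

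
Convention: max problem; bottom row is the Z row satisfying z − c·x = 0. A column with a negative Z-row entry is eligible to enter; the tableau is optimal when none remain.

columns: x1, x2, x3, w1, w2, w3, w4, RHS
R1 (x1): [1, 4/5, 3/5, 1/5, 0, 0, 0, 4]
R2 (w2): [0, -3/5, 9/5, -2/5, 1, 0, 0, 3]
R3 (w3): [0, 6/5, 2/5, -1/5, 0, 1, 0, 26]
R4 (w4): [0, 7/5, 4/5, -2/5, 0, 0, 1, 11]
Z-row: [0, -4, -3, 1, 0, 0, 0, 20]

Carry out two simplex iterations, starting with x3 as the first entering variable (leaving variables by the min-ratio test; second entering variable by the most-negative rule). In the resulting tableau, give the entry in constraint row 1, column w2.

-1/3

Ratio test on column x3 — row 1: 4/(3/5) = 20/3; row 2: 3/(9/5) = 5/3; row 3: 26/(2/5) = 65; row 4: 11/(4/5) = 55/4. Minimum is 5/3 at row 2 (w2 leaves); pivot element 9/5.
Divide row 2 by 9/5; eliminate column x3 from the other rows.
Second iteration: most negative Z-row entry is -5 in column x2, so x2 enters.
Ratio test on column x2 — row 1: 3/1 = 3; row 2: entry -1/3 ≤ 0; row 3: (76/3)/(4/3) = 19; row 4: (29/3)/(5/3) = 29/5. Minimum is 3 at row 1 (x1 leaves); pivot element 1.
Divide row 1 by 1; eliminate column x2 from the other rows.
After both pivots, the entry at constraint row 1, column w2 is -1/3.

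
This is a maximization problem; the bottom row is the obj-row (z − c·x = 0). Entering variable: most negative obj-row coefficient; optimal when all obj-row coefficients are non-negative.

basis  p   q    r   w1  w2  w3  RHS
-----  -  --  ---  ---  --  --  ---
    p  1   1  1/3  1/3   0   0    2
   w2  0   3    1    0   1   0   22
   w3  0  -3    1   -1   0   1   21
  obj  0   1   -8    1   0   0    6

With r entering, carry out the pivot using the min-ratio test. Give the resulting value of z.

54

Ratio test on column r — row 1: 2/(1/3) = 6; row 2: 22/1 = 22; row 3: 21/1 = 21. Minimum is 6 at row 1 (p leaves); pivot element 1/3.
Pivot on row 1; the obj-row RHS becomes 6 − (-8)·6 = 54.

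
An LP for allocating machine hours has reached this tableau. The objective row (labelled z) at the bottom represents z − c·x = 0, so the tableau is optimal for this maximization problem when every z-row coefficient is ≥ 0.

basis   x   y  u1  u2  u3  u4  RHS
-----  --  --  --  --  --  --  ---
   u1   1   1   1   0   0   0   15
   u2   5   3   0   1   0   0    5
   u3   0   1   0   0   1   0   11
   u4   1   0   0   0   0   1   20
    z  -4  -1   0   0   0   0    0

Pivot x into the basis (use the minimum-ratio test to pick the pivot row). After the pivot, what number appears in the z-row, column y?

Ratio test on column x — row 1: 15/1 = 15; row 2: 5/5 = 1; row 3: entry 0 ≤ 0; row 4: 20/1 = 20. Minimum is 1 at row 2 (u2 leaves); pivot element 5.
Divide row 2 by 5; eliminate column x from the other rows.
z-row update in column y: -1 − (-4)·(3/5) = 7/5.

7/5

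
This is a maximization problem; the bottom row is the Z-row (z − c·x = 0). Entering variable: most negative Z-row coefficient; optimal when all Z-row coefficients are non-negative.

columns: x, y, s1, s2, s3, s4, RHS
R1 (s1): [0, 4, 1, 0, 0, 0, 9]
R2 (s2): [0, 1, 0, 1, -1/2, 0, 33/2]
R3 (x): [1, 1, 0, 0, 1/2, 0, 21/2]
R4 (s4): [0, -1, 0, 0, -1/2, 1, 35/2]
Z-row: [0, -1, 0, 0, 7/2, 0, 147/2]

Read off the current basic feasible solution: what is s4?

35/2

s4 is basic (row 4); its value is the RHS of that row, 35/2.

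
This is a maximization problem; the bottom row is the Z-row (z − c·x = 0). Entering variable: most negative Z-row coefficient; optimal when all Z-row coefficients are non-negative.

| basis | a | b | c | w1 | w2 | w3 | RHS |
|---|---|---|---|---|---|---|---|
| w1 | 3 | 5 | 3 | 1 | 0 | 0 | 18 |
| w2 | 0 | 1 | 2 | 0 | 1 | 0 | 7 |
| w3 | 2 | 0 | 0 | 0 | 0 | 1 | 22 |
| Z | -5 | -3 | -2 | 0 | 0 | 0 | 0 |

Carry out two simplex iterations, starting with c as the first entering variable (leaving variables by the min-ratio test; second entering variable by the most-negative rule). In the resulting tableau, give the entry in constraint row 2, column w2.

Ratio test on column c — row 1: 18/3 = 6; row 2: 7/2 = 7/2; row 3: entry 0 ≤ 0. Minimum is 7/2 at row 2 (w2 leaves); pivot element 2.
Divide row 2 by 2; eliminate column c from the other rows.
Second iteration: most negative Z-row entry is -5 in column a, so a enters.
Ratio test on column a — row 1: (15/2)/3 = 5/2; row 2: entry 0 ≤ 0; row 3: 22/2 = 11. Minimum is 5/2 at row 1 (w1 leaves); pivot element 3.
Divide row 1 by 3; eliminate column a from the other rows.
After both pivots, the entry at constraint row 2, column w2 is 1/2.

1/2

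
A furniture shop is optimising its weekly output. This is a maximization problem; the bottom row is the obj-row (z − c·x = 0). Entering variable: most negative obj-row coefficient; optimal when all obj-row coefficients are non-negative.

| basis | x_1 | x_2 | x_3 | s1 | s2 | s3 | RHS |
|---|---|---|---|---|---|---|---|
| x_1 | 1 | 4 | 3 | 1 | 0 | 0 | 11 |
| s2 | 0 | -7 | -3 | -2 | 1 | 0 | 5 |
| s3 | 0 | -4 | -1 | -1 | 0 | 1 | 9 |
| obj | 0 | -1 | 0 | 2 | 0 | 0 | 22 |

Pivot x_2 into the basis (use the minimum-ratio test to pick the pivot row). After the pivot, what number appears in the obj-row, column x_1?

Ratio test on column x_2 — row 1: 11/4 = 11/4; row 2: entry -7 ≤ 0; row 3: entry -4 ≤ 0. Minimum is 11/4 at row 1 (x_1 leaves); pivot element 4.
Divide row 1 by 4; eliminate column x_2 from the other rows.
obj-row update in column x_1: 0 − (-1)·(1/4) = 1/4.

1/4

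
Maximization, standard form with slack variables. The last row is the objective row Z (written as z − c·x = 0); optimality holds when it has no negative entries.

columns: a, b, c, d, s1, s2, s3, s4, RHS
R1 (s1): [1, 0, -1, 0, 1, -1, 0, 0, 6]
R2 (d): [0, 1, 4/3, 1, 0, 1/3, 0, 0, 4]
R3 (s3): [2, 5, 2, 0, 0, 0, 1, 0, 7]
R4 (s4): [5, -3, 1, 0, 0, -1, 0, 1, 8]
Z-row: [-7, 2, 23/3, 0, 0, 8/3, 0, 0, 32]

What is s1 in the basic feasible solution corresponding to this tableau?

s1 is basic (row 1); its value is the RHS of that row, 6.

6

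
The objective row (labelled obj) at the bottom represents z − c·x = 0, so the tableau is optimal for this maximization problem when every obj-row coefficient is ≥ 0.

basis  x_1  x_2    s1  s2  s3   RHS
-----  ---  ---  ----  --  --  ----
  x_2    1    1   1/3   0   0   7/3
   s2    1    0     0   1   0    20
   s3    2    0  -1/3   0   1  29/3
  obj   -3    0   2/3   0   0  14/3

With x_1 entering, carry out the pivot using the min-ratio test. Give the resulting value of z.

35/3

Ratio test on column x_1 — row 1: (7/3)/1 = 7/3; row 2: 20/1 = 20; row 3: (29/3)/2 = 29/6. Minimum is 7/3 at row 1 (x_2 leaves); pivot element 1.
Pivot on row 1; the obj-row RHS becomes 14/3 − (-3)·(7/3) = 35/3.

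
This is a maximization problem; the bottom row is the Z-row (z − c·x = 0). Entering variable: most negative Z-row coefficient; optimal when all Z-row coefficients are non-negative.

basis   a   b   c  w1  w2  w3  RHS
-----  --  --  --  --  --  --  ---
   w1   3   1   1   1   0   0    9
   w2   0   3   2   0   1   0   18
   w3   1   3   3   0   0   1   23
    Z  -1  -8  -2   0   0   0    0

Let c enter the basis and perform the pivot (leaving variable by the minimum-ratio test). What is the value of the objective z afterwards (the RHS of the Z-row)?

46/3

Ratio test on column c — row 1: 9/1 = 9; row 2: 18/2 = 9; row 3: 23/3 = 23/3. Minimum is 23/3 at row 3 (w3 leaves); pivot element 3.
Pivot on row 3; the Z-row RHS becomes 0 − (-2)·(23/3) = 46/3.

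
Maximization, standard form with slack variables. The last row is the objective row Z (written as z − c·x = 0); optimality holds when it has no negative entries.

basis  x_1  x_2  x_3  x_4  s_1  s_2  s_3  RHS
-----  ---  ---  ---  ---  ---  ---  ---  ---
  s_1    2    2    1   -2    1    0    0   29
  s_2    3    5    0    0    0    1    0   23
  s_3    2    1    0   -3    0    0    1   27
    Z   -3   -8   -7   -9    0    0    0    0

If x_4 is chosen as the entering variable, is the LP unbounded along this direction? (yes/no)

Every constraint-row entry in column x_4 is ≤ 0, so increasing x_4 is unbounded.

yes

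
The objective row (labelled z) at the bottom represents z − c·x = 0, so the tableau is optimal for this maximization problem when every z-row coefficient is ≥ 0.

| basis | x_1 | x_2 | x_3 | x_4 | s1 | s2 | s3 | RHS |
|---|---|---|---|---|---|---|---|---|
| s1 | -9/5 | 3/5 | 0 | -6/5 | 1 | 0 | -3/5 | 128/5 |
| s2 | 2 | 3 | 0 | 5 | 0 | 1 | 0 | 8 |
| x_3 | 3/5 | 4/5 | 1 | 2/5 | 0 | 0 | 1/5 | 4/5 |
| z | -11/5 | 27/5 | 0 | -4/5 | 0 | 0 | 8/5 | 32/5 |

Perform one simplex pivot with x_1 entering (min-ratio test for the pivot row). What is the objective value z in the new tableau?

Ratio test on column x_1 — row 1: entry -9/5 ≤ 0; row 2: 8/2 = 4; row 3: (4/5)/(3/5) = 4/3. Minimum is 4/3 at row 3 (x_3 leaves); pivot element 3/5.
Pivot on row 3; the z-row RHS becomes 32/5 − (-11/5)·(4/3) = 28/3.

28/3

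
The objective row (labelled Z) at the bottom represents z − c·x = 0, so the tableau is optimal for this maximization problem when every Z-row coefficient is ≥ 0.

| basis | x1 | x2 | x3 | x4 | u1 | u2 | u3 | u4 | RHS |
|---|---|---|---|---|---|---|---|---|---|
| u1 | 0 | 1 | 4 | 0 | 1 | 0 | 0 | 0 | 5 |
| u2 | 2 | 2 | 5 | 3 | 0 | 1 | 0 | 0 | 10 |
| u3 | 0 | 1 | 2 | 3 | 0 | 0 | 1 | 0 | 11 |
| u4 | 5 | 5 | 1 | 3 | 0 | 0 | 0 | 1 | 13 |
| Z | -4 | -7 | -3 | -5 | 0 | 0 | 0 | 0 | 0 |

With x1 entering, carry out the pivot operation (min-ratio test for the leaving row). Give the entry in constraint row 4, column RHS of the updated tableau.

13/5

Ratio test on column x1 — row 1: entry 0 ≤ 0; row 2: 10/2 = 5; row 3: entry 0 ≤ 0; row 4: 13/5 = 13/5. Minimum is 13/5 at row 4 (u4 leaves); pivot element 5.
Divide row 4 by 5; eliminate column x1 from the other rows.
In the new row 4, the RHS entry is the old entry divided by the pivot: 13/5 = 13/5.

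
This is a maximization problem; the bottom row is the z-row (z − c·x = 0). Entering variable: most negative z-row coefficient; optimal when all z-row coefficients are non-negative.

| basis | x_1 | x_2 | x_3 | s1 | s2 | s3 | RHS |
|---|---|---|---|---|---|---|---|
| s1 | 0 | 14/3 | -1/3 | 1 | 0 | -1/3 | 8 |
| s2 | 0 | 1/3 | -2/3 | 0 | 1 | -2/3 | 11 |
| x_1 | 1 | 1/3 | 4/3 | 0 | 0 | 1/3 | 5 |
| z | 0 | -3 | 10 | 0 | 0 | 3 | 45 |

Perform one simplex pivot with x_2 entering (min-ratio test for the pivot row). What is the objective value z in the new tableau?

351/7

Ratio test on column x_2 — row 1: 8/(14/3) = 12/7; row 2: 11/(1/3) = 33; row 3: 5/(1/3) = 15. Minimum is 12/7 at row 1 (s1 leaves); pivot element 14/3.
Pivot on row 1; the z-row RHS becomes 45 − (-3)·(12/7) = 351/7.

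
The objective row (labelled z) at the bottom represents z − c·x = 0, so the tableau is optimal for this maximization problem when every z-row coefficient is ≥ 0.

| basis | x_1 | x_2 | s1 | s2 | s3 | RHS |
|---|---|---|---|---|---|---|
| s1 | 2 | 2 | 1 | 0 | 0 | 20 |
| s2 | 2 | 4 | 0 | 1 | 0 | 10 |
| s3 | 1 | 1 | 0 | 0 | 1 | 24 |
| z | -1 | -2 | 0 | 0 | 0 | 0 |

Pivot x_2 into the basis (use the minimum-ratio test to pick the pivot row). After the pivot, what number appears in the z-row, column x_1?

Ratio test on column x_2 — row 1: 20/2 = 10; row 2: 10/4 = 5/2; row 3: 24/1 = 24. Minimum is 5/2 at row 2 (s2 leaves); pivot element 4.
Divide row 2 by 4; eliminate column x_2 from the other rows.
z-row update in column x_1: -1 − (-2)·(1/2) = 0.

0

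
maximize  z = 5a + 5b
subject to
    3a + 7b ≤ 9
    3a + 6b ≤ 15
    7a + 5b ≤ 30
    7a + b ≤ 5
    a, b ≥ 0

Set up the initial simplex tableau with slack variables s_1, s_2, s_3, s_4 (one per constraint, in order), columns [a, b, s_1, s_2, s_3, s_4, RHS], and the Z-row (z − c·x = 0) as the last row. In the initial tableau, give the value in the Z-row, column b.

-5

The Z-row carries the negated objective coefficients: the b entry is -5.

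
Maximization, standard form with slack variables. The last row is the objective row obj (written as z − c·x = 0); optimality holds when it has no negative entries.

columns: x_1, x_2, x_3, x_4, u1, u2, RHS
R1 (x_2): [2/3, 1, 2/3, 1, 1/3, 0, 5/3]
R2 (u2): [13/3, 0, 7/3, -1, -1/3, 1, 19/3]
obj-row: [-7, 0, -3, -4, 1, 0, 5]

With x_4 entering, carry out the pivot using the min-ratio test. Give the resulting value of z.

Ratio test on column x_4 — row 1: (5/3)/1 = 5/3; row 2: entry -1 ≤ 0. Minimum is 5/3 at row 1 (x_2 leaves); pivot element 1.
Pivot on row 1; the obj-row RHS becomes 5 − (-4)·(5/3) = 35/3.

35/3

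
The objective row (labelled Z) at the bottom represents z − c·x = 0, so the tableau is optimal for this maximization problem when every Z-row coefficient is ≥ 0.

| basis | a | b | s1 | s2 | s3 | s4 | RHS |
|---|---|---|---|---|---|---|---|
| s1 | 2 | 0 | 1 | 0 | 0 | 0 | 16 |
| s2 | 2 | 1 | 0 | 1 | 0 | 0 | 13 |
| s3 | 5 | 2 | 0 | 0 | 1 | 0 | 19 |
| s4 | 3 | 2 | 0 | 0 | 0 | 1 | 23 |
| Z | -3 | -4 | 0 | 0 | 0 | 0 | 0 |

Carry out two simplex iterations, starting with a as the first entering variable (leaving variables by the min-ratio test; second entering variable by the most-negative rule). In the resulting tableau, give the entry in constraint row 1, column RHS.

Ratio test on column a — row 1: 16/2 = 8; row 2: 13/2 = 13/2; row 3: 19/5 = 19/5; row 4: 23/3 = 23/3. Minimum is 19/5 at row 3 (s3 leaves); pivot element 5.
Divide row 3 by 5; eliminate column a from the other rows.
Second iteration: most negative Z-row entry is -14/5 in column b, so b enters.
Ratio test on column b — row 1: entry -4/5 ≤ 0; row 2: (27/5)/(1/5) = 27; row 3: (19/5)/(2/5) = 19/2; row 4: (58/5)/(4/5) = 29/2. Minimum is 19/2 at row 3 (a leaves); pivot element 2/5.
Divide row 3 by 2/5; eliminate column b from the other rows.
After both pivots, the entry at constraint row 1, column RHS is 16.

16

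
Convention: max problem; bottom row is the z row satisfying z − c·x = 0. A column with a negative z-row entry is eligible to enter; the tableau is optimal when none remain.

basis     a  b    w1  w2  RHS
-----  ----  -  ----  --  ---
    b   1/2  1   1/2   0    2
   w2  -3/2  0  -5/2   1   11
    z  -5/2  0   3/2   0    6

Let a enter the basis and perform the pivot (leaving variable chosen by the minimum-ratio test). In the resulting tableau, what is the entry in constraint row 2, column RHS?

Ratio test on column a — row 1: 2/(1/2) = 4; row 2: entry -3/2 ≤ 0. Minimum is 4 at row 1 (b leaves); pivot element 1/2.
Divide row 1 by 1/2; eliminate column a from the other rows.
Row 2 update in column RHS: 11 − (-3/2)·4 = 17.

17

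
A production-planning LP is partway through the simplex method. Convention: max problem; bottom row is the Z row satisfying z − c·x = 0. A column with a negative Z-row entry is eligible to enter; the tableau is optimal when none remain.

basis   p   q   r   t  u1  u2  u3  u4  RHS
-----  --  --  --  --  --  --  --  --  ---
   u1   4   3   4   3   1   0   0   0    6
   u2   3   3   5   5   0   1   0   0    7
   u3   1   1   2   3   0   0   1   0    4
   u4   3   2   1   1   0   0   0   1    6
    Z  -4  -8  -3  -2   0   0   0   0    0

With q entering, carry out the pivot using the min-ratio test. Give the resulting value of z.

Ratio test on column q — row 1: 6/3 = 2; row 2: 7/3 = 7/3; row 3: 4/1 = 4; row 4: 6/2 = 3. Minimum is 2 at row 1 (u1 leaves); pivot element 3.
Pivot on row 1; the Z-row RHS becomes 0 − (-8)·2 = 16.

16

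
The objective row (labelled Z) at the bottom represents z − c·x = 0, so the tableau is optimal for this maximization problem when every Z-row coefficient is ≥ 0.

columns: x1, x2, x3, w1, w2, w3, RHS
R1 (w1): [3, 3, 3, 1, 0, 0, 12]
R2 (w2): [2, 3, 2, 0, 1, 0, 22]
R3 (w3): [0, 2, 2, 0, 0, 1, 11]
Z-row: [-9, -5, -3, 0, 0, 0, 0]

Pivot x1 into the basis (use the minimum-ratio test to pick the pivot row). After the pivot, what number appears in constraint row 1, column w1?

Ratio test on column x1 — row 1: 12/3 = 4; row 2: 22/2 = 11; row 3: entry 0 ≤ 0. Minimum is 4 at row 1 (w1 leaves); pivot element 3.
Divide row 1 by 3; eliminate column x1 from the other rows.
In the new row 1, the w1 entry is the old entry divided by the pivot: 1/3 = 1/3.

1/3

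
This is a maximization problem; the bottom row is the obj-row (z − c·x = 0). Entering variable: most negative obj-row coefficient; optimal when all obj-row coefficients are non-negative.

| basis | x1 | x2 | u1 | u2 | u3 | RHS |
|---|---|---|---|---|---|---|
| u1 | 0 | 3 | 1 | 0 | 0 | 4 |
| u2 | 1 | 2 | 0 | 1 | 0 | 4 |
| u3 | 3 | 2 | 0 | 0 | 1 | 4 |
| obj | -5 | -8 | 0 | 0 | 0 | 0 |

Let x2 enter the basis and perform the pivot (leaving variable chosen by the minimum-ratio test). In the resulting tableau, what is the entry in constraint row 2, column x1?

Ratio test on column x2 — row 1: 4/3 = 4/3; row 2: 4/2 = 2; row 3: 4/2 = 2. Minimum is 4/3 at row 1 (u1 leaves); pivot element 3.
Divide row 1 by 3; eliminate column x2 from the other rows.
Row 2 update in column x1: 1 − 2·0 = 1.

1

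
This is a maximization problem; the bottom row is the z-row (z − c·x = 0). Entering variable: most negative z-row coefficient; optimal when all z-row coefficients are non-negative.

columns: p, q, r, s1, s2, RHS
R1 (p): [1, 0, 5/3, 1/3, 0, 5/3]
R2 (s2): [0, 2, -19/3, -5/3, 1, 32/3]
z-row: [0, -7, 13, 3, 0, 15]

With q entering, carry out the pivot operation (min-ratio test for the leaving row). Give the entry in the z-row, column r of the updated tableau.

Ratio test on column q — row 1: entry 0 ≤ 0; row 2: (32/3)/2 = 16/3. Minimum is 16/3 at row 2 (s2 leaves); pivot element 2.
Divide row 2 by 2; eliminate column q from the other rows.
z-row update in column r: 13 − (-7)·(-19/6) = -55/6.

-55/6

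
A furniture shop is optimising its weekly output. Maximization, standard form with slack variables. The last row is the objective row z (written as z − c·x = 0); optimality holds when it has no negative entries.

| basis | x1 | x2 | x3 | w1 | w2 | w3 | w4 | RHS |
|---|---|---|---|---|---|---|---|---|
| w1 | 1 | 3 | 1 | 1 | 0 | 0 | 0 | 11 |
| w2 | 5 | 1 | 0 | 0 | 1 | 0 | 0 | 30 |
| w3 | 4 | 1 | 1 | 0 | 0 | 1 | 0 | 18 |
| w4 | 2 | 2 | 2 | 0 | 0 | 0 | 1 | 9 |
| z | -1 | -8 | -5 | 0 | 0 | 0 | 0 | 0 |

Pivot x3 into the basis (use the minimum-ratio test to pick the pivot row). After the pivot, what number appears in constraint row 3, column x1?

3

Ratio test on column x3 — row 1: 11/1 = 11; row 2: entry 0 ≤ 0; row 3: 18/1 = 18; row 4: 9/2 = 9/2. Minimum is 9/2 at row 4 (w4 leaves); pivot element 2.
Divide row 4 by 2; eliminate column x3 from the other rows.
Row 3 update in column x1: 4 − 1·1 = 3.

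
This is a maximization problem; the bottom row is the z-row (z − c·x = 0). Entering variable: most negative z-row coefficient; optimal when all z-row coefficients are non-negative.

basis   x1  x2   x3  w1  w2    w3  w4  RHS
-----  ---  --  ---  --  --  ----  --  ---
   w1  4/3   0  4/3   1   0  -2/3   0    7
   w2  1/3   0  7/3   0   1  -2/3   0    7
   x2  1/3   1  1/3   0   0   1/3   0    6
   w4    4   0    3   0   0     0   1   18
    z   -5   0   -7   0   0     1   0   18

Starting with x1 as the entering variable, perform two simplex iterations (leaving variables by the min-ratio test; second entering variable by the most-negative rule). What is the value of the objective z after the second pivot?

Ratio test on column x1 — row 1: 7/(4/3) = 21/4; row 2: 7/(1/3) = 21; row 3: 6/(1/3) = 18; row 4: 18/4 = 9/2. Minimum is 9/2 at row 4 (w4 leaves); pivot element 4.
Pivot on row 4; the z-row RHS becomes 18 − (-5)·(9/2) = 81/2.
Next entering variable (most negative z-row entry -13/4): x3.
Ratio test on column x3 — row 1: 1/(1/3) = 3; row 2: (11/2)/(25/12) = 66/25; row 3: (9/2)/(1/12) = 54; row 4: (9/2)/(3/4) = 6. Minimum is 66/25 at row 2 (w2 leaves); pivot element 25/12.
After the second pivot the z-row RHS is 81/2 − (-13/4)·(66/25) = 1227/25.

1227/25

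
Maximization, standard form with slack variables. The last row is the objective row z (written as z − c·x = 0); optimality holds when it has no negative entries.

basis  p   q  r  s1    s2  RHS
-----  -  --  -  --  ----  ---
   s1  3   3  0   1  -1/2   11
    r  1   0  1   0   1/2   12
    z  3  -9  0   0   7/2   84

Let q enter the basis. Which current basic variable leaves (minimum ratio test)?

Column q entries and ratios — s1: 11/3 = 11/3; r: 0 ≤ 0, skip.
Smallest ratio is 11/3 in the row of s1, so s1 leaves.

s1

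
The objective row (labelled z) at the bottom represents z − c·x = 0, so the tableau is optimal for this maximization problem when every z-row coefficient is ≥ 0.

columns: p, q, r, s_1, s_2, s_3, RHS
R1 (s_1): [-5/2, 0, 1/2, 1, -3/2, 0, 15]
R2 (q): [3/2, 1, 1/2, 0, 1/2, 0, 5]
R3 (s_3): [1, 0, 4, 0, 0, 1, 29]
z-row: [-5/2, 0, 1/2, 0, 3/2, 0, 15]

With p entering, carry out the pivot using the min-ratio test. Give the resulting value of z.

Ratio test on column p — row 1: entry -5/2 ≤ 0; row 2: 5/(3/2) = 10/3; row 3: 29/1 = 29. Minimum is 10/3 at row 2 (q leaves); pivot element 3/2.
Pivot on row 2; the z-row RHS becomes 15 − (-5/2)·(10/3) = 70/3.

70/3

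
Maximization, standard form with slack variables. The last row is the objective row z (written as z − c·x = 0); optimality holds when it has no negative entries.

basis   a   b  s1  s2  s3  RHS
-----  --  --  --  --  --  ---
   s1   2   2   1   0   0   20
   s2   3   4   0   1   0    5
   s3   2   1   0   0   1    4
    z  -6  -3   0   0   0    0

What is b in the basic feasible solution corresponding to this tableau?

b is not in the basis, so in the current basic feasible solution b = 0.

0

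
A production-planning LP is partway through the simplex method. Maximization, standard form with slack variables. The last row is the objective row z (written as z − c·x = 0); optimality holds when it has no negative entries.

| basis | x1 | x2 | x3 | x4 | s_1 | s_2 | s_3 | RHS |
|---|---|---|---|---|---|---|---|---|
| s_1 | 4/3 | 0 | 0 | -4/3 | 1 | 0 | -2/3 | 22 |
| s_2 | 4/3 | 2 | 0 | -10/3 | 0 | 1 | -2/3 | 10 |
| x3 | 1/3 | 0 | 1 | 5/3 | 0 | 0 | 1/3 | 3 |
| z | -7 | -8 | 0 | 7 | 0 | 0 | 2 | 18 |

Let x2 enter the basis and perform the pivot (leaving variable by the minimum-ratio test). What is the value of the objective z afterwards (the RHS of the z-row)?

Ratio test on column x2 — row 1: entry 0 ≤ 0; row 2: 10/2 = 5; row 3: entry 0 ≤ 0. Minimum is 5 at row 2 (s_2 leaves); pivot element 2.
Pivot on row 2; the z-row RHS becomes 18 − (-8)·5 = 58.

58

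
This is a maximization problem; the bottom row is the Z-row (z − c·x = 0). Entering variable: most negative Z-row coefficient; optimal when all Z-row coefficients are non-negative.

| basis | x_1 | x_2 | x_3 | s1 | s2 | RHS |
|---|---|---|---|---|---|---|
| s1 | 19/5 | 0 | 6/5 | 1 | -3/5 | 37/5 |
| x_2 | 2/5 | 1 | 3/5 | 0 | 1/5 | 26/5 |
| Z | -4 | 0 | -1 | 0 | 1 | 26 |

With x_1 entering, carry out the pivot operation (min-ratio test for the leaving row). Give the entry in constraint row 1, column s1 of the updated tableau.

5/19

Ratio test on column x_1 — row 1: (37/5)/(19/5) = 37/19; row 2: (26/5)/(2/5) = 13. Minimum is 37/19 at row 1 (s1 leaves); pivot element 19/5.
Divide row 1 by 19/5; eliminate column x_1 from the other rows.
In the new row 1, the s1 entry is the old entry divided by the pivot: 1/(19/5) = 5/19.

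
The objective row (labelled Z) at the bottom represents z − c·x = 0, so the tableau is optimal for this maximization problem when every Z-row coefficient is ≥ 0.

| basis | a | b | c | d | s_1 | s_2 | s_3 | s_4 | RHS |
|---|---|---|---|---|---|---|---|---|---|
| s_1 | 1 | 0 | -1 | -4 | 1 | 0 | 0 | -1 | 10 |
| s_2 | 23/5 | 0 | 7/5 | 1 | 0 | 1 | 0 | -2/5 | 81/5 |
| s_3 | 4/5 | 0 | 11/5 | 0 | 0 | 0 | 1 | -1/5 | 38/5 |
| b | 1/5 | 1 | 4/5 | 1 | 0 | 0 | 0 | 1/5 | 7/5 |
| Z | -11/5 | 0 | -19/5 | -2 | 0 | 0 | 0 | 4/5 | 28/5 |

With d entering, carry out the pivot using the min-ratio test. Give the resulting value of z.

42/5

Ratio test on column d — row 1: entry -4 ≤ 0; row 2: (81/5)/1 = 81/5; row 3: entry 0 ≤ 0; row 4: (7/5)/1 = 7/5. Minimum is 7/5 at row 4 (b leaves); pivot element 1.
Pivot on row 4; the Z-row RHS becomes 28/5 − (-2)·(7/5) = 42/5.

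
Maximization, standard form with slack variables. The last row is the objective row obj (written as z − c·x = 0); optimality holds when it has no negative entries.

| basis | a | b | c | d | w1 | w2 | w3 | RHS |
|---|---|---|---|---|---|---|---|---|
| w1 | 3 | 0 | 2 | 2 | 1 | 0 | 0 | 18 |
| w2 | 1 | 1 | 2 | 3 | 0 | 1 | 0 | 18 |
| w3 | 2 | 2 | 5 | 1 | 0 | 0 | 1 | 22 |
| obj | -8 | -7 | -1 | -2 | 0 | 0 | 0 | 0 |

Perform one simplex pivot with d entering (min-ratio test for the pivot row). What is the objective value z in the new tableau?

12

Ratio test on column d — row 1: 18/2 = 9; row 2: 18/3 = 6; row 3: 22/1 = 22. Minimum is 6 at row 2 (w2 leaves); pivot element 3.
Pivot on row 2; the obj-row RHS becomes 0 − (-2)·6 = 12.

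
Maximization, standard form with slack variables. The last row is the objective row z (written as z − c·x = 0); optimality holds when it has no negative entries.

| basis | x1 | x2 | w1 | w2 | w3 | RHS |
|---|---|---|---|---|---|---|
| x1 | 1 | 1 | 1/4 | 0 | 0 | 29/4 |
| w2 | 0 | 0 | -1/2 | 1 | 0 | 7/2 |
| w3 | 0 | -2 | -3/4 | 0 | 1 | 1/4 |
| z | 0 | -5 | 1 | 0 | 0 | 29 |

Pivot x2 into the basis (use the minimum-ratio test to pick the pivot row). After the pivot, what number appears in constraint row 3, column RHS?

59/4

Ratio test on column x2 — row 1: (29/4)/1 = 29/4; row 2: entry 0 ≤ 0; row 3: entry -2 ≤ 0. Minimum is 29/4 at row 1 (x1 leaves); pivot element 1.
Divide row 1 by 1; eliminate column x2 from the other rows.
Row 3 update in column RHS: 1/4 − (-2)·(29/4) = 59/4.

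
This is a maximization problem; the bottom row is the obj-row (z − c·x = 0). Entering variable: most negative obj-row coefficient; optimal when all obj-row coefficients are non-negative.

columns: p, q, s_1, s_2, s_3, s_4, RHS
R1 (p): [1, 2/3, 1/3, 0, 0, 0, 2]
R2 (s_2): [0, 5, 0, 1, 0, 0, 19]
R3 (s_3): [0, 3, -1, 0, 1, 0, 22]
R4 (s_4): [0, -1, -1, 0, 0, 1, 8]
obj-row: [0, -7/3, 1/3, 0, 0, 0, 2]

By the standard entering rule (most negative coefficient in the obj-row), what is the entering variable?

q

Negative obj-row entries: q: -7/3.
The most negative is -7/3 in column q, so q enters.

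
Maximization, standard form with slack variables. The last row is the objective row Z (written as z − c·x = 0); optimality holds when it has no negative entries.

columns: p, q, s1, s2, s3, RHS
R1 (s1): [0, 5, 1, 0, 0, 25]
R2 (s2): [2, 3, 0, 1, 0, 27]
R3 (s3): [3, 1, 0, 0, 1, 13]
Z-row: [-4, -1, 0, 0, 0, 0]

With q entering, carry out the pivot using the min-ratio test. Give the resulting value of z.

Ratio test on column q — row 1: 25/5 = 5; row 2: 27/3 = 9; row 3: 13/1 = 13. Minimum is 5 at row 1 (s1 leaves); pivot element 5.
Pivot on row 1; the Z-row RHS becomes 0 − (-1)·5 = 5.

5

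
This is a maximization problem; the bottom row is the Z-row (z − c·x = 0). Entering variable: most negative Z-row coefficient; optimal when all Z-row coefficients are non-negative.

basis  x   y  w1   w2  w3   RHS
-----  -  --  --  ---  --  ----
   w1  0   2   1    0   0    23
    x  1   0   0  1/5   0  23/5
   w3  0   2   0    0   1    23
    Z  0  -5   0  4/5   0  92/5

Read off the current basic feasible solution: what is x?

x is basic (row 2); its value is the RHS of that row, 23/5.

23/5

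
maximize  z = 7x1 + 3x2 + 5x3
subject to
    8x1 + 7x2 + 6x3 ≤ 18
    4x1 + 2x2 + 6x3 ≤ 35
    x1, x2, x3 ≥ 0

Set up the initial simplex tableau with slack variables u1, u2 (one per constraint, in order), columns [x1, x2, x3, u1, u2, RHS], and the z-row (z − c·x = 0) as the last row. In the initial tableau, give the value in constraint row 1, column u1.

Slack u1 belongs to constraint 1; its column is the unit vector e_1, so the entry in row 1 is 1.

1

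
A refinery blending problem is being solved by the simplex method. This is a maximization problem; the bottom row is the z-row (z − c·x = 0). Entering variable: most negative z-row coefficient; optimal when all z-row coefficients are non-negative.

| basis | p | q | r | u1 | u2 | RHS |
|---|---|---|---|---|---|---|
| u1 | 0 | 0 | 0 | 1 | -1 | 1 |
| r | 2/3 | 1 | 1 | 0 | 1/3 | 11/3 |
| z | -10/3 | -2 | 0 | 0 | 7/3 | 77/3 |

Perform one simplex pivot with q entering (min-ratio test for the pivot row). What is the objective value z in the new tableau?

33

Ratio test on column q — row 1: entry 0 ≤ 0; row 2: (11/3)/1 = 11/3. Minimum is 11/3 at row 2 (r leaves); pivot element 1.
Pivot on row 2; the z-row RHS becomes 77/3 − (-2)·(11/3) = 33.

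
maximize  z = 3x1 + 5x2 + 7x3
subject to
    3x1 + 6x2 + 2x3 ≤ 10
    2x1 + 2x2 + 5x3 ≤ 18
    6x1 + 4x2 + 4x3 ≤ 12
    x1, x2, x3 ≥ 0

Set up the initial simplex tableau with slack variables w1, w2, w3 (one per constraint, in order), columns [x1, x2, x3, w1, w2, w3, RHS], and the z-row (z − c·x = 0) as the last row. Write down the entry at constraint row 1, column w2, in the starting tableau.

0

Slack w2 belongs to constraint 2; its column is the unit vector e_2, so the entry in row 1 is 0.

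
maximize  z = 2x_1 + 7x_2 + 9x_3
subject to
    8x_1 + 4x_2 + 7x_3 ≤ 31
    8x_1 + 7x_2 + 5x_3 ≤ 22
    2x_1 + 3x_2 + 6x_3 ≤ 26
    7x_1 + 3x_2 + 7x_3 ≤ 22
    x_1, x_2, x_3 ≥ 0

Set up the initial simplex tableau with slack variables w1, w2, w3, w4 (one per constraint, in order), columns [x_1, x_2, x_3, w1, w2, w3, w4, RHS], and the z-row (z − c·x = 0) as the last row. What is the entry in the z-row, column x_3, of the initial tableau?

The z-row carries the negated objective coefficients: the x_3 entry is -9.

-9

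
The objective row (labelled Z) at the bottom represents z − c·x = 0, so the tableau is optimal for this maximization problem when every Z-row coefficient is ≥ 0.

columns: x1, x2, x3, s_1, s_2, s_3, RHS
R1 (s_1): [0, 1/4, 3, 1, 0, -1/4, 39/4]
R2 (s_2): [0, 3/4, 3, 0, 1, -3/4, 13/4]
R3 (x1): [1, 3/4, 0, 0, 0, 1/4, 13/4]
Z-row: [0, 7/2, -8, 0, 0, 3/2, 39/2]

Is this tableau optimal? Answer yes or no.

no

The Z-row has a negative entry -8 in column x3, so it is not optimal.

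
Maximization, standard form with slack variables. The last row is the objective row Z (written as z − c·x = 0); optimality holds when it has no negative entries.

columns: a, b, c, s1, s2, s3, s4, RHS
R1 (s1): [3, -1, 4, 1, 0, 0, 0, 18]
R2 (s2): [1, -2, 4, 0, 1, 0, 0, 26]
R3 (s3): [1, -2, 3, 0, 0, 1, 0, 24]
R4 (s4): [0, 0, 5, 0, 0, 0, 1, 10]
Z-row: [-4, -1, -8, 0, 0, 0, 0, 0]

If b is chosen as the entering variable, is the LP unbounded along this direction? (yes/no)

yes

Every constraint-row entry in column b is ≤ 0, so increasing b is unbounded.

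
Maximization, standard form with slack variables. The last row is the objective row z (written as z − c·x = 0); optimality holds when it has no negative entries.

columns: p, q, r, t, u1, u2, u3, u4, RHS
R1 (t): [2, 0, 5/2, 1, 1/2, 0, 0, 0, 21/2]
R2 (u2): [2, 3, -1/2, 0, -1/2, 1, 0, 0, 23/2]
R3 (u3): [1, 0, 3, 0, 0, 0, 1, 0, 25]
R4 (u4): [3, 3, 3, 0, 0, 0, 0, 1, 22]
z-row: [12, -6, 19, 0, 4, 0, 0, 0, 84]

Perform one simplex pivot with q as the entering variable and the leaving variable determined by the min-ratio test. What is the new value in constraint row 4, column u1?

1/2

Ratio test on column q — row 1: entry 0 ≤ 0; row 2: (23/2)/3 = 23/6; row 3: entry 0 ≤ 0; row 4: 22/3 = 22/3. Minimum is 23/6 at row 2 (u2 leaves); pivot element 3.
Divide row 2 by 3; eliminate column q from the other rows.
Row 4 update in column u1: 0 − 3·(-1/6) = 1/2.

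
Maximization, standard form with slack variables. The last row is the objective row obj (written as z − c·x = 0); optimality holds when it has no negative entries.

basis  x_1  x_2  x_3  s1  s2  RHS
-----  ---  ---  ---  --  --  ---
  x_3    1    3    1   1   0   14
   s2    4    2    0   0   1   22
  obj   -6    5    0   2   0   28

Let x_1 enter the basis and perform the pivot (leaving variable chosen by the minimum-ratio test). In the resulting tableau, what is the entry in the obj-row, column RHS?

Ratio test on column x_1 — row 1: 14/1 = 14; row 2: 22/4 = 11/2. Minimum is 11/2 at row 2 (s2 leaves); pivot element 4.
Divide row 2 by 4; eliminate column x_1 from the other rows.
obj-row update in column RHS: 28 − (-6)·(11/2) = 61.

61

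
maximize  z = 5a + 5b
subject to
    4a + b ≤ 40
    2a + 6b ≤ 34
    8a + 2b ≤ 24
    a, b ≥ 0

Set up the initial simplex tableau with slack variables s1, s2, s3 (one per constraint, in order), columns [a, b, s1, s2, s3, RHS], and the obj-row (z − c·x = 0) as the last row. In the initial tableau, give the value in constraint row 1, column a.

4

Constraint 1 has coefficient 4 on a.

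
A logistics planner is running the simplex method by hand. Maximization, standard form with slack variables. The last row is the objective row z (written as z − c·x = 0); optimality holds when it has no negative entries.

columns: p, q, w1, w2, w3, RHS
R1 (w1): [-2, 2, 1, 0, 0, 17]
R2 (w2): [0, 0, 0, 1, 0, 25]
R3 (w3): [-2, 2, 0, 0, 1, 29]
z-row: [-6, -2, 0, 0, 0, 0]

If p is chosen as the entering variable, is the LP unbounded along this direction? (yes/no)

yes

Every constraint-row entry in column p is ≤ 0, so increasing p is unbounded.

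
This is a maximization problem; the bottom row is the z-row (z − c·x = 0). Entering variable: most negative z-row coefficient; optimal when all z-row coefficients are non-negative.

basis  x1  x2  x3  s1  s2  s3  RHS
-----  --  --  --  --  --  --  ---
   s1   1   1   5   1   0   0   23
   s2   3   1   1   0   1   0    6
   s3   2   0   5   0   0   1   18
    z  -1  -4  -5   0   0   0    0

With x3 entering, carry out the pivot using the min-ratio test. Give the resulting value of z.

Ratio test on column x3 — row 1: 23/5 = 23/5; row 2: 6/1 = 6; row 3: 18/5 = 18/5. Minimum is 18/5 at row 3 (s3 leaves); pivot element 5.
Pivot on row 3; the z-row RHS becomes 0 − (-5)·(18/5) = 18.

18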